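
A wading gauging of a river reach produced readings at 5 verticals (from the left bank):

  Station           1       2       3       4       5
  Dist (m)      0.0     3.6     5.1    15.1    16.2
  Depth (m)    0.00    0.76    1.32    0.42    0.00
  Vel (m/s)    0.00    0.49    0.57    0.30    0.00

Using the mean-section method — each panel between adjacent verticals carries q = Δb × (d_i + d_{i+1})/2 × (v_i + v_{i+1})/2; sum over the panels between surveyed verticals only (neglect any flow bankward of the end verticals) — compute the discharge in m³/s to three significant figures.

4.98 m³/s

Panel 1-2: Δb = 3.6 m, d̄ = (0.00+0.76)/2 = 0.38, v̄ = (0.00+0.49)/2 = 0.245 → q = 3.6×0.38×0.245 = 0.3352 m³/s
Panel 2-3: Δb = 1.5 m, d̄ = (0.76+1.32)/2 = 1.04, v̄ = (0.49+0.57)/2 = 0.53 → q = 1.5×1.04×0.53 = 0.8268 m³/s
Panel 3-4: Δb = 10 m, d̄ = (1.32+0.42)/2 = 0.87, v̄ = (0.57+0.30)/2 = 0.435 → q = 10×0.87×0.435 = 3.785 m³/s
Panel 4-5: Δb = 1.1 m, d̄ = (0.42+0.00)/2 = 0.21, v̄ = (0.30+0.00)/2 = 0.15 → q = 1.1×0.21×0.15 = 0.03465 m³/s
Q = Σ q = 4.981 m³/s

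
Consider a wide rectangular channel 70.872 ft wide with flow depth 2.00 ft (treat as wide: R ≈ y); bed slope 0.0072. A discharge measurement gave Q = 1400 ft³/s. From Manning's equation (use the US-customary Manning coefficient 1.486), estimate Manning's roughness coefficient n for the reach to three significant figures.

A = b·y = 70.872 × 2.00 = 141.7 ft²
Wide channel: R ≈ y = 2.00 ft
n = (1.486/Q)·A·R^(2/3)·S^(1/2) = (1.486/1400) × 141.7 × 1.587 × 0.08485 = 0.02027

0.0203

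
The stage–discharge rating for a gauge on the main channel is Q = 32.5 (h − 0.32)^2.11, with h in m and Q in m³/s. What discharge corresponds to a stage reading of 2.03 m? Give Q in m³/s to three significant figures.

Q = 32.5 × (2.03 − 0.32)^2.11 = 32.5 × 1.71^2.11 = 100.8 m³/s

101 m³/s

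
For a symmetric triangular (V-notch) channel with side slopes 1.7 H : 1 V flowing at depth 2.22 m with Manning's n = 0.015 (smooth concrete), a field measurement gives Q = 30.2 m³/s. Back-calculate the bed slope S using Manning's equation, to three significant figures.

0.00310

A = z·y² = 1.7×2.22² = 8.378 m²
P = 2y√(1+z²) = 2×2.22×√(1+1.7²) = 8.757 m
R = A/P = 8.378/8.757 = 0.9567 m
S = (Q·n / (1·A·R^(2/3)))² = (30.2×0.015 / (1×8.378×0.9710))² = 0.003101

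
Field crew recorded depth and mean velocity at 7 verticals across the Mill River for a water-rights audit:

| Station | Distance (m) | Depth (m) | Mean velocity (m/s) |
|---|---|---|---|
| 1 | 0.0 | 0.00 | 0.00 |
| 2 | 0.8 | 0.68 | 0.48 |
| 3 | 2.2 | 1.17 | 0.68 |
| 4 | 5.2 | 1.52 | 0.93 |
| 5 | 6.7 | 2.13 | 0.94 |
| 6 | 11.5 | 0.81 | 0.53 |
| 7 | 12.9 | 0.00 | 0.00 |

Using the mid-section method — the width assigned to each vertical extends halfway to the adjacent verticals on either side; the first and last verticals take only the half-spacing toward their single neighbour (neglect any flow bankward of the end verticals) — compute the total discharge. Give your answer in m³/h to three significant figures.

46500 m³/h

w_2 = (2.2 − 0.0)/2 = 1.1 m; q_2 = 0.48 × 0.68 × 1.1 = 0.3590 m³/s
w_3 = (5.2 − 0.8)/2 = 2.2 m; q_3 = 0.68 × 1.17 × 2.2 = 1.750 m³/s
w_4 = (6.7 − 2.2)/2 = 2.25 m; q_4 = 0.93 × 1.52 × 2.25 = 3.181 m³/s
w_5 = (11.5 − 5.2)/2 = 3.15 m; q_5 = 0.94 × 2.13 × 3.15 = 6.307 m³/s
w_6 = (12.9 − 6.7)/2 = 3.1 m; q_6 = 0.53 × 0.81 × 3.1 = 1.331 m³/s
Stations 1, 7 contribute zero (depth or velocity is 0).
Q = Σ qᵢ = 12.93 m³/s
= 12.93 × 3600 = 46540 m³/h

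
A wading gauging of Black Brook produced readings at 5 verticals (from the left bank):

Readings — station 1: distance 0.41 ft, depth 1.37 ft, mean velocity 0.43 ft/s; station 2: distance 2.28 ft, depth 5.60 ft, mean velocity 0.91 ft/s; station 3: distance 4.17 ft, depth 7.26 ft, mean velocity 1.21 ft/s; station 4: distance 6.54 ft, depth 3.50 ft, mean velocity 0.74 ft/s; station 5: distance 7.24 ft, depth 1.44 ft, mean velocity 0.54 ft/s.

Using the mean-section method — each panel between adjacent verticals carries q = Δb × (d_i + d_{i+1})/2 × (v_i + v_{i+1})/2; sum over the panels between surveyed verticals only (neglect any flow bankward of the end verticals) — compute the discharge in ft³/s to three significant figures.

Panel 1-2: Δb = 1.87 ft, d̄ = (1.37+5.60)/2 = 3.485, v̄ = (0.43+0.91)/2 = 0.67 → q = 1.87×3.485×0.67 = 4.366 ft³/s
Panel 2-3: Δb = 1.89 ft, d̄ = (5.60+7.26)/2 = 6.43, v̄ = (0.91+1.21)/2 = 1.06 → q = 1.89×6.43×1.06 = 12.88 ft³/s
Panel 3-4: Δb = 2.37 ft, d̄ = (7.26+3.50)/2 = 5.38, v̄ = (1.21+0.74)/2 = 0.975 → q = 2.37×5.38×0.975 = 12.43 ft³/s
Panel 4-5: Δb = 0.7 ft, d̄ = (3.50+1.44)/2 = 2.47, v̄ = (0.74+0.54)/2 = 0.64 → q = 0.7×2.47×0.64 = 1.107 ft³/s
Q = Σ q = 30.79 ft³/s

30.8 ft³/s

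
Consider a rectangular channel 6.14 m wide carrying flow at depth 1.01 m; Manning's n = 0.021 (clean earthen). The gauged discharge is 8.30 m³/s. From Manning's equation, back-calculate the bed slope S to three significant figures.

A = b·y = 6.14 × 1.01 = 6.201 m²
P = b + 2y = 6.14 + 2×1.01 = 8.160 m
R = A/P = 6.201/8.160 = 0.7600 m
S = (Q·n / (1·A·R^(2/3)))² = (8.30×0.021 / (1×6.201×0.8328))² = 0.001139

0.00114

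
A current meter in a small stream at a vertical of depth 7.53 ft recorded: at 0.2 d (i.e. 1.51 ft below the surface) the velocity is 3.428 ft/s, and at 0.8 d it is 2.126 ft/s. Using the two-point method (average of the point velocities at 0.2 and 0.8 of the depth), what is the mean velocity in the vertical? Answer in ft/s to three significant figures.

2.78 ft/s

v̄ = (3.428 + 2.126) / 2 = 2.777 ft/s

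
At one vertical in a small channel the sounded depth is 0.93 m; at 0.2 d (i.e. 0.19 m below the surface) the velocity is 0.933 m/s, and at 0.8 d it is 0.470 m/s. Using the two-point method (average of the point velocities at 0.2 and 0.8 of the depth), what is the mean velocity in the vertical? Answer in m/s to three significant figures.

0.702 m/s

v̄ = (0.933 + 0.470) / 2 = 0.7015 m/s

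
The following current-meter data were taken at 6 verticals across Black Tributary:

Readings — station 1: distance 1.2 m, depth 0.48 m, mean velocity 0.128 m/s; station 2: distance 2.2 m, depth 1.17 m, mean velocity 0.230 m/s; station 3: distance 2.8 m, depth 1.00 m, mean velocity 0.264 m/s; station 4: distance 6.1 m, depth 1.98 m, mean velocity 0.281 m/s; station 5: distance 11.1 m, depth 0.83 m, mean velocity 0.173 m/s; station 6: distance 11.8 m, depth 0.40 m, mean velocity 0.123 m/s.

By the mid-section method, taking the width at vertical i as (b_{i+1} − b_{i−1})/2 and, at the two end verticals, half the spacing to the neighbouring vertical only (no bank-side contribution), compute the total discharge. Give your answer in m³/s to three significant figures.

3.50 m³/s

w_1 = (2.2 − 1.2)/2 = 0.5 m; q_1 = 0.128 × 0.48 × 0.5 = 0.03072 m³/s
w_2 = (2.8 − 1.2)/2 = 0.8 m; q_2 = 0.230 × 1.17 × 0.8 = 0.2153 m³/s
w_3 = (6.1 − 2.2)/2 = 1.95 m; q_3 = 0.264 × 1.00 × 1.95 = 0.5148 m³/s
w_4 = (11.1 − 2.8)/2 = 4.15 m; q_4 = 0.281 × 1.98 × 4.15 = 2.309 m³/s
w_5 = (11.8 − 6.1)/2 = 2.85 m; q_5 = 0.173 × 0.83 × 2.85 = 0.4092 m³/s
w_6 = (11.8 − 11.1)/2 = 0.35 m; q_6 = 0.123 × 0.40 × 0.35 = 0.01722 m³/s
Q = Σ qᵢ = 3.496 m³/s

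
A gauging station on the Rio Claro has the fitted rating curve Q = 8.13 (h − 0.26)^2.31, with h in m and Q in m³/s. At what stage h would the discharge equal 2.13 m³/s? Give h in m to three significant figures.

h − h₀ = (Q/C)^(1/b) = (2.13/8.13)^(1/2.31) = 0.5600 m
h = 0.26 + 0.5600 = 0.8200 m

0.820 m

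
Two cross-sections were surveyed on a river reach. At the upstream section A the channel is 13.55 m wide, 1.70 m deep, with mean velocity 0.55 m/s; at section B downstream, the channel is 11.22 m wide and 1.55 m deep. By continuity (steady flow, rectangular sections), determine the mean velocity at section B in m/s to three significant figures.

Q = A₁V₁ = (13.55×1.70) × 0.55 = 12.67 m³/s
A₂ = 11.22 × 1.55 = 17.39 m²
V₂ = Q/A₂ = 12.67/17.39 = 0.7285 m/s

0.728 m/s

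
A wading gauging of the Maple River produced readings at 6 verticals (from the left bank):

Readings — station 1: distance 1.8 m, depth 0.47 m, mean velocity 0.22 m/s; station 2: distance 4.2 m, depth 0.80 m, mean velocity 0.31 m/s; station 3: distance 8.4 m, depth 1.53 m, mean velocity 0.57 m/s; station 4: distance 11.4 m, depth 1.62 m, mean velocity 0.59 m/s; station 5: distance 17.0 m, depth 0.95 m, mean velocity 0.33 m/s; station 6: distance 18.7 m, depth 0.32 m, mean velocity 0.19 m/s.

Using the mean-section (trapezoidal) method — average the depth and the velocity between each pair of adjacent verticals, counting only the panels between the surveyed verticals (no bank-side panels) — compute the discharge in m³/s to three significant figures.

8.89 m³/s

Panel 1-2: Δb = 2.4 m, d̄ = (0.47+0.80)/2 = 0.635, v̄ = (0.22+0.31)/2 = 0.265 → q = 2.4×0.635×0.265 = 0.4039 m³/s
Panel 2-3: Δb = 4.2 m, d̄ = (0.80+1.53)/2 = 1.165, v̄ = (0.31+0.57)/2 = 0.44 → q = 4.2×1.165×0.44 = 2.153 m³/s
Panel 3-4: Δb = 3 m, d̄ = (1.53+1.62)/2 = 1.575, v̄ = (0.57+0.59)/2 = 0.58 → q = 3×1.575×0.58 = 2.741 m³/s
Panel 4-5: Δb = 5.6 m, d̄ = (1.62+0.95)/2 = 1.285, v̄ = (0.59+0.33)/2 = 0.46 → q = 5.6×1.285×0.46 = 3.310 m³/s
Panel 5-6: Δb = 1.7 m, d̄ = (0.95+0.32)/2 = 0.635, v̄ = (0.33+0.19)/2 = 0.26 → q = 1.7×0.635×0.26 = 0.2807 m³/s
Q = Σ q = 8.888 m³/s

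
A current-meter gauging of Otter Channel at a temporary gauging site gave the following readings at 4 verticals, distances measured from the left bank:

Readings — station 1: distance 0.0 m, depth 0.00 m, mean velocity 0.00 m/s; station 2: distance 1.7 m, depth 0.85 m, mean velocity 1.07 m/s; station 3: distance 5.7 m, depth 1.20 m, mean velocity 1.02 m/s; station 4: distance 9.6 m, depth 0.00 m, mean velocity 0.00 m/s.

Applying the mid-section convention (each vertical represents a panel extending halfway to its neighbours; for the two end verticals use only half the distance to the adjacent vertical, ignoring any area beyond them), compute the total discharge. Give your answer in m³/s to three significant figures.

w_2 = (5.7 − 0.0)/2 = 2.85 m; q_2 = 1.07 × 0.85 × 2.85 = 2.592 m³/s
w_3 = (9.6 − 1.7)/2 = 3.95 m; q_3 = 1.02 × 1.20 × 3.95 = 4.835 m³/s
Stations 1, 4 contribute zero (depth or velocity is 0).
Q = Σ qᵢ = 7.427 m³/s

7.43 m³/s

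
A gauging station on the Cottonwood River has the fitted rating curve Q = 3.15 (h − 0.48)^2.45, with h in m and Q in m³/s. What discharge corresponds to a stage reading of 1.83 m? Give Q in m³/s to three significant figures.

Q = 3.15 × (1.83 − 0.48)^2.45 = 3.15 × 1.35^2.45 = 6.571 m³/s

6.57 m³/s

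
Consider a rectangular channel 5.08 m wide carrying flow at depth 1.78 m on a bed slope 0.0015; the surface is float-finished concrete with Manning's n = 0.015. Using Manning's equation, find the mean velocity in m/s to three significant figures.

2.66 m/s

A = b·y = 5.08 × 1.78 = 9.042 m²
P = b + 2y = 5.08 + 2×1.78 = 8.640 m
R = A/P = 9.042/8.640 = 1.047 m
Q = (1/n)·A·R^(2/3)·S^(1/2) = (1/0.015) × 9.042 × 1.047^(2/3) × 0.0015^(1/2) = 24.07 m³/s
V = Q/A = 24.07/9.042 = 2.662 m/s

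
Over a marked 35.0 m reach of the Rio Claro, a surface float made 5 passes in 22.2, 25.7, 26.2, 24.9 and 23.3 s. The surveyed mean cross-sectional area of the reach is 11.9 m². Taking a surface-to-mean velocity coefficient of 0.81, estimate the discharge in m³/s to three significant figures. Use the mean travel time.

t̄ = (22.2 + 25.7 + 26.2 + 24.9 + 23.3) / 5 = 24.46 s
v_surface = L / t̄ = 35.0 / 24.46 = 1.431 m/s
v_mean = 0.81 × 1.431 = 1.159 m/s
Q = A × v_mean = 11.9 × 1.159 = 13.79 m³/s

13.8 m³/s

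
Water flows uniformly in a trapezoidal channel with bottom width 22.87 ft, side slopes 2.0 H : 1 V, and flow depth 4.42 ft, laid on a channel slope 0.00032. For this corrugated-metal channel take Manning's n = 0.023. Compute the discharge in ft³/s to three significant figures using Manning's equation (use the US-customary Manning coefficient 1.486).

358 ft³/s

A = (b + z·y)·y = (22.87 + 2.0×4.42)×4.42 = 140.2 ft²
P = b + 2y√(1+z²) = 22.87 + 2×4.42×√(1+2.0²) = 42.64 ft
R = A/P = 140.2/42.64 = 3.287 ft
Q = (1.486/n)·A·R^(2/3)·S^(1/2) = (1.486/0.023) × 140.2 × 3.287^(2/3) × 0.00032^(1/2) = 358.1 ft³/s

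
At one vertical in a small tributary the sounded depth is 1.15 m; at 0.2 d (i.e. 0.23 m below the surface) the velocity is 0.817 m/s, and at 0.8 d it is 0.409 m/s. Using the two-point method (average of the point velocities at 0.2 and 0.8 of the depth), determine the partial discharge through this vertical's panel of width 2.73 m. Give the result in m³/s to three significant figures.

v̄ = (0.817 + 0.409) / 2 = 0.6130 m/s
q = v̄ × d × w = 0.6130 × 1.15 × 2.73 = 1.925 m³/s

1.92 m³/s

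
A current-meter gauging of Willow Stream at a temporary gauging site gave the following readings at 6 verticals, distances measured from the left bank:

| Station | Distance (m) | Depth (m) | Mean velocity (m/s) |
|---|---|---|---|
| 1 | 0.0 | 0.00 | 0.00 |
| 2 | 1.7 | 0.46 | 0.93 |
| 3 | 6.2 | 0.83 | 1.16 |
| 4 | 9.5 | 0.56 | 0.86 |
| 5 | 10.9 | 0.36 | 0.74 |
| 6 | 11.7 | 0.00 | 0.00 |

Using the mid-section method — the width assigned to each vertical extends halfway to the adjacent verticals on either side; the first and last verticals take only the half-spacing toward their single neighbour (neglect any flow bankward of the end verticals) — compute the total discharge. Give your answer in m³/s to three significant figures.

6.51 m³/s

w_2 = (6.2 − 0.0)/2 = 3.1 m; q_2 = 0.93 × 0.46 × 3.1 = 1.326 m³/s
w_3 = (9.5 − 1.7)/2 = 3.9 m; q_3 = 1.16 × 0.83 × 3.9 = 3.755 m³/s
w_4 = (10.9 − 6.2)/2 = 2.35 m; q_4 = 0.86 × 0.56 × 2.35 = 1.132 m³/s
w_5 = (11.7 − 9.5)/2 = 1.1 m; q_5 = 0.74 × 0.36 × 1.1 = 0.2930 m³/s
Stations 1, 6 contribute zero (depth or velocity is 0).
Q = Σ qᵢ = 6.506 m³/s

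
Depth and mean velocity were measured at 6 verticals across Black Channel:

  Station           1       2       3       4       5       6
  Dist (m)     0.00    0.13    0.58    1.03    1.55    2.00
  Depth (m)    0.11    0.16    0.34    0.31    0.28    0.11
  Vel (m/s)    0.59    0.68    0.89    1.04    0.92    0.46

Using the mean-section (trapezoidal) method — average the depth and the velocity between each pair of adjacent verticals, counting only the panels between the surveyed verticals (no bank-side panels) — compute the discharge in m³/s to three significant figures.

0.451 m³/s

Panel 1-2: Δb = 0.13 m, d̄ = (0.11+0.16)/2 = 0.135, v̄ = (0.59+0.68)/2 = 0.635 → q = 0.13×0.135×0.635 = 0.01114 m³/s
Panel 2-3: Δb = 0.45 m, d̄ = (0.16+0.34)/2 = 0.25, v̄ = (0.68+0.89)/2 = 0.785 → q = 0.45×0.25×0.785 = 0.08831 m³/s
Panel 3-4: Δb = 0.45 m, d̄ = (0.34+0.31)/2 = 0.325, v̄ = (0.89+1.04)/2 = 0.965 → q = 0.45×0.325×0.965 = 0.1411 m³/s
Panel 4-5: Δb = 0.52 m, d̄ = (0.31+0.28)/2 = 0.295, v̄ = (1.04+0.92)/2 = 0.98 → q = 0.52×0.295×0.98 = 0.1503 m³/s
Panel 5-6: Δb = 0.45 m, d̄ = (0.28+0.11)/2 = 0.195, v̄ = (0.92+0.46)/2 = 0.69 → q = 0.45×0.195×0.69 = 0.06055 m³/s
Q = Σ q = 0.4515 m³/s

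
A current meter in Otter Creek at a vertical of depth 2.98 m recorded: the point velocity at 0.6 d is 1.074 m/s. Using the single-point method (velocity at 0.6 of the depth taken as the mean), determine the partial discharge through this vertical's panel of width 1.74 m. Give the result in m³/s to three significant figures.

5.57 m³/s

v̄ = v₀.₆ = 1.074 m/s
q = v̄ × d × w = 1.074 × 2.98 × 1.74 = 5.569 m³/s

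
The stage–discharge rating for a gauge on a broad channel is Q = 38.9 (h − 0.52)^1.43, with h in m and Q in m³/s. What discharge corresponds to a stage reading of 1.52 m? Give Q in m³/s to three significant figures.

Q = 38.9 × (1.52 − 0.52)^1.43 = 38.9 × 1^1.43 = 38.90 m³/s

38.9 m³/s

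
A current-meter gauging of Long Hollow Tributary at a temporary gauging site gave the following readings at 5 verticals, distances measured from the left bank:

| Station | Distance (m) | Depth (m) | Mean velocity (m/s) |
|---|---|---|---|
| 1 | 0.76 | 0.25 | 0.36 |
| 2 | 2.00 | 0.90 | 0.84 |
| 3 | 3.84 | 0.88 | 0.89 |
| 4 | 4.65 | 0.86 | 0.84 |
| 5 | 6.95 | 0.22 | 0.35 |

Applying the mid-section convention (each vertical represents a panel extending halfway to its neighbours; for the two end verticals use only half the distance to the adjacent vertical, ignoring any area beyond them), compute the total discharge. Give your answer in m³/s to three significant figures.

w_1 = (2.00 − 0.76)/2 = 0.62 m; q_1 = 0.36 × 0.25 × 0.62 = 0.05580 m³/s
w_2 = (3.84 − 0.76)/2 = 1.54 m; q_2 = 0.84 × 0.90 × 1.54 = 1.164 m³/s
w_3 = (4.65 − 2.00)/2 = 1.325 m; q_3 = 0.89 × 0.88 × 1.325 = 1.038 m³/s
w_4 = (6.95 − 3.84)/2 = 1.555 m; q_4 = 0.84 × 0.86 × 1.555 = 1.123 m³/s
w_5 = (6.95 − 4.65)/2 = 1.15 m; q_5 = 0.35 × 0.22 × 1.15 = 0.08855 m³/s
Q = Σ qᵢ = 3.470 m³/s

3.47 m³/s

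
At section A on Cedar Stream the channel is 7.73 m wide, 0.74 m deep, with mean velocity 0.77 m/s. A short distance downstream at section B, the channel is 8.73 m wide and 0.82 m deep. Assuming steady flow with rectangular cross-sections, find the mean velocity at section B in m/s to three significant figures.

Q = A₁V₁ = (7.73×0.74) × 0.77 = 4.405 m³/s
A₂ = 8.73 × 0.82 = 7.159 m²
V₂ = Q/A₂ = 4.405/7.159 = 0.6153 m/s

0.615 m/s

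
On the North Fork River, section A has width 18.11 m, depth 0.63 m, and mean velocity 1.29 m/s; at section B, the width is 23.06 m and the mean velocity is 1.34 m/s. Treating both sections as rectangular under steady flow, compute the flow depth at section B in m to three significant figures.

0.476 m

Q = A₁V₁ = (18.11×0.63) × 1.29 = 14.72 m³/s
d₂ = Q/(b₂ V₂) = 14.72/(23.06×1.34) = 0.4763 m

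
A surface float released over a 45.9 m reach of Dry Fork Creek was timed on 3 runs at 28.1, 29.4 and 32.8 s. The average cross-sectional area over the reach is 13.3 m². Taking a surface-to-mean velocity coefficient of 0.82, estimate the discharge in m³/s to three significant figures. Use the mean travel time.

16.6 m³/s

t̄ = (28.1 + 29.4 + 32.8) / 3 = 30.1 s
v_surface = L / t̄ = 45.9 / 30.1 = 1.525 m/s
v_mean = 0.82 × 1.525 = 1.250 m/s
Q = A × v_mean = 13.3 × 1.250 = 16.63 m³/s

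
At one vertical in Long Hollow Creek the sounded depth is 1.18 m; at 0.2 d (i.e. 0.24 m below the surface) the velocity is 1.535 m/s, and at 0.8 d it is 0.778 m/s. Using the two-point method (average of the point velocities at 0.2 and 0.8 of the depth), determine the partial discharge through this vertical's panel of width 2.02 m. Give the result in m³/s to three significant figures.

2.76 m³/s

v̄ = (1.535 + 0.778) / 2 = 1.157 m/s
q = v̄ × d × w = 1.157 × 1.18 × 2.02 = 2.757 m³/s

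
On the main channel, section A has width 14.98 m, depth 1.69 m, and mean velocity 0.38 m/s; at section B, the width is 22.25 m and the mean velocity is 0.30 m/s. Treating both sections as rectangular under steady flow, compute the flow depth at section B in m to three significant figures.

1.44 m

Q = A₁V₁ = (14.98×1.69) × 0.38 = 9.620 m³/s
d₂ = Q/(b₂ V₂) = 9.620/(22.25×0.30) = 1.441 m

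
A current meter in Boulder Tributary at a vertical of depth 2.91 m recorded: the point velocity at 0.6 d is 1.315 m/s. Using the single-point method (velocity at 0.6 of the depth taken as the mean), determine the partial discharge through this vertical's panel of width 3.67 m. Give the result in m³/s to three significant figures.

v̄ = v₀.₆ = 1.315 m/s
q = v̄ × d × w = 1.315 × 2.91 × 3.67 = 14.04 m³/s

14.0 m³/s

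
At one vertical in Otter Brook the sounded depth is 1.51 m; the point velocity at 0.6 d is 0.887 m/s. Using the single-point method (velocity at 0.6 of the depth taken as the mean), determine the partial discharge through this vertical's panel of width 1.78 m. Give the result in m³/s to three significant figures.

v̄ = v₀.₆ = 0.887 m/s
q = v̄ × d × w = 0.8870 × 1.51 × 1.78 = 2.384 m³/s

2.38 m³/s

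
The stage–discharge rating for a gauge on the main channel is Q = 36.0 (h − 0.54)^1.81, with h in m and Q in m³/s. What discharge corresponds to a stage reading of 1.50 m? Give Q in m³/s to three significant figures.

33.4 m³/s

Q = 36.0 × (1.50 − 0.54)^1.81 = 36.0 × 0.96^1.81 = 33.44 m³/s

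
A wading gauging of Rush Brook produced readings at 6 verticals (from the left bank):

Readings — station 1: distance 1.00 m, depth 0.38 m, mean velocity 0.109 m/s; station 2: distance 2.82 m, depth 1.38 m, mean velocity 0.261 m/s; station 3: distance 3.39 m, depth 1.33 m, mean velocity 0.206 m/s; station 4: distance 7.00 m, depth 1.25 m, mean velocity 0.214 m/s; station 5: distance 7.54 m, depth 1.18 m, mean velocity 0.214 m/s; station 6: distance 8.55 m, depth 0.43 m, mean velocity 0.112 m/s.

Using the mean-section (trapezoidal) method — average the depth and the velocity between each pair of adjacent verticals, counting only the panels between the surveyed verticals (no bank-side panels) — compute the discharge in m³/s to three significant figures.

1.73 m³/s

Panel 1-2: Δb = 1.82 m, d̄ = (0.38+1.38)/2 = 0.88, v̄ = (0.109+0.261)/2 = 0.185 → q = 1.82×0.88×0.185 = 0.2963 m³/s
Panel 2-3: Δb = 0.57 m, d̄ = (1.38+1.33)/2 = 1.355, v̄ = (0.261+0.206)/2 = 0.2335 → q = 0.57×1.355×0.2335 = 0.1803 m³/s
Panel 3-4: Δb = 3.61 m, d̄ = (1.33+1.25)/2 = 1.29, v̄ = (0.206+0.214)/2 = 0.21 → q = 3.61×1.29×0.21 = 0.9779 m³/s
Panel 4-5: Δb = 0.54 m, d̄ = (1.25+1.18)/2 = 1.215, v̄ = (0.214+0.214)/2 = 0.214 → q = 0.54×1.215×0.214 = 0.1404 m³/s
Panel 5-6: Δb = 1.01 m, d̄ = (1.18+0.43)/2 = 0.805, v̄ = (0.214+0.112)/2 = 0.163 → q = 1.01×0.805×0.163 = 0.1325 m³/s
Q = Σ q = 1.728 m³/s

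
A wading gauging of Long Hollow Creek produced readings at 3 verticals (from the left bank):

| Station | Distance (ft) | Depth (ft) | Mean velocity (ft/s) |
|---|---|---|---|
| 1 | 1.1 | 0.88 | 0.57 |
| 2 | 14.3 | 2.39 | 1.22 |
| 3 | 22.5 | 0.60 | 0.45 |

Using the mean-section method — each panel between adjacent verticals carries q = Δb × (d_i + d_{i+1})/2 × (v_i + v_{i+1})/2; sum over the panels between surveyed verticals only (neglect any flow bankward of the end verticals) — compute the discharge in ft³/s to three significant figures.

Panel 1-2: Δb = 13.2 ft, d̄ = (0.88+2.39)/2 = 1.635, v̄ = (0.57+1.22)/2 = 0.895 → q = 13.2×1.635×0.895 = 19.32 ft³/s
Panel 2-3: Δb = 8.2 ft, d̄ = (2.39+0.60)/2 = 1.495, v̄ = (1.22+0.45)/2 = 0.835 → q = 8.2×1.495×0.835 = 10.24 ft³/s
Q = Σ q = 29.55 ft³/s

29.6 ft³/s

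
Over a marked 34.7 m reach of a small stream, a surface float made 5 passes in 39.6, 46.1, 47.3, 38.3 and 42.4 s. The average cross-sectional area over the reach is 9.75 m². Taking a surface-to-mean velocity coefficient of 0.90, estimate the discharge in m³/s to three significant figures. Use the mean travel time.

7.12 m³/s

t̄ = (39.6 + 46.1 + 47.3 + 38.3 + 42.4) / 5 = 42.74 s
v_surface = L / t̄ = 34.7 / 42.74 = 0.8119 m/s
v_mean = 0.90 × 0.8119 = 0.7307 m/s
Q = A × v_mean = 9.75 × 0.7307 = 7.124 m³/s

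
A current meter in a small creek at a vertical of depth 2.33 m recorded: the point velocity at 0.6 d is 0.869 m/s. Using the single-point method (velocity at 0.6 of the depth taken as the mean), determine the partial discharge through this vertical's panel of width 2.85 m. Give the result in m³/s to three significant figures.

5.77 m³/s

v̄ = v₀.₆ = 0.869 m/s
q = v̄ × d × w = 0.8690 × 2.33 × 2.85 = 5.771 m³/s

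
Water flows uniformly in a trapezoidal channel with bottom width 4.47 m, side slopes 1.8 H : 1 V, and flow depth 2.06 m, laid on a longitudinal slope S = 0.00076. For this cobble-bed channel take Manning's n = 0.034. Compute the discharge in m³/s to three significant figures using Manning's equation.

16.3 m³/s

A = (b + z·y)·y = (4.47 + 1.8×2.06)×2.06 = 16.85 m²
P = b + 2y√(1+z²) = 4.47 + 2×2.06×√(1+1.8²) = 12.95 m
R = A/P = 16.85/12.95 = 1.301 m
Q = (1/n)·A·R^(2/3)·S^(1/2) = (1/0.034) × 16.85 × 1.301^(2/3) × 0.00076^(1/2) = 16.28 m³/s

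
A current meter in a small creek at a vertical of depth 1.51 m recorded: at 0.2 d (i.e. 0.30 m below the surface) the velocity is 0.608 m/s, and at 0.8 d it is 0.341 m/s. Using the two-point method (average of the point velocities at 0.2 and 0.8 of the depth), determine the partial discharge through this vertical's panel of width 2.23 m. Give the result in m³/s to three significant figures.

v̄ = (0.608 + 0.341) / 2 = 0.4745 m/s
q = v̄ × d × w = 0.4745 × 1.51 × 2.23 = 1.598 m³/s

1.60 m³/s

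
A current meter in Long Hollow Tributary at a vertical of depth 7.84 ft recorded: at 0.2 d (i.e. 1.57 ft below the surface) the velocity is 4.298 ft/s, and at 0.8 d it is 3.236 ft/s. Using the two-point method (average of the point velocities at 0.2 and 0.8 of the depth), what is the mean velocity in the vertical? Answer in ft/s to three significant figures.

3.77 ft/s

v̄ = (4.298 + 3.236) / 2 = 3.767 ft/s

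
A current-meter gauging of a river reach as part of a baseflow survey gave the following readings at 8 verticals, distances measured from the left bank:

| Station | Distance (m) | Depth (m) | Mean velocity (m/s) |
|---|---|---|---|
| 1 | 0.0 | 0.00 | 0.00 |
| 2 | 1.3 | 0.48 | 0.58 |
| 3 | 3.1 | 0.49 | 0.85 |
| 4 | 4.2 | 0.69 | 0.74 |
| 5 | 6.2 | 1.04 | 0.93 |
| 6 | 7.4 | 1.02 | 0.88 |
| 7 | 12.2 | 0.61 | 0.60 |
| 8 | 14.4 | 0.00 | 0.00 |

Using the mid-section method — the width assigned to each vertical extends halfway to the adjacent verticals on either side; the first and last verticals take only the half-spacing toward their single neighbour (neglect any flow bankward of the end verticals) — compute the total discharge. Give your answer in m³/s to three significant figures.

7.35 m³/s

w_2 = (3.1 − 0.0)/2 = 1.55 m; q_2 = 0.58 × 0.48 × 1.55 = 0.4315 m³/s
w_3 = (4.2 − 1.3)/2 = 1.45 m; q_3 = 0.85 × 0.49 × 1.45 = 0.6039 m³/s
w_4 = (6.2 − 3.1)/2 = 1.55 m; q_4 = 0.74 × 0.69 × 1.55 = 0.7914 m³/s
w_5 = (7.4 − 4.2)/2 = 1.6 m; q_5 = 0.93 × 1.04 × 1.6 = 1.548 m³/s
w_6 = (12.2 − 6.2)/2 = 3 m; q_6 = 0.88 × 1.02 × 3 = 2.693 m³/s
w_7 = (14.4 − 7.4)/2 = 3.5 m; q_7 = 0.60 × 0.61 × 3.5 = 1.281 m³/s
Stations 1, 8 contribute zero (depth or velocity is 0).
Q = Σ qᵢ = 7.348 m³/s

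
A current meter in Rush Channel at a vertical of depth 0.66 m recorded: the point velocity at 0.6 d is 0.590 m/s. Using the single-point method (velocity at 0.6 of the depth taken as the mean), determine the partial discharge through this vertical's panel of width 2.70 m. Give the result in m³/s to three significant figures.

1.05 m³/s

v̄ = v₀.₆ = 0.590 m/s
q = v̄ × d × w = 0.5900 × 0.66 × 2.70 = 1.051 m³/s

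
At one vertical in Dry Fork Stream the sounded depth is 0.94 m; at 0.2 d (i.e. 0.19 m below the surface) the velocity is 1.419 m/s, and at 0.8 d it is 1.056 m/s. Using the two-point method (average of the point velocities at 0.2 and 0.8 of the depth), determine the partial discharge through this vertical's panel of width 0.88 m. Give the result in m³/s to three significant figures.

1.02 m³/s

v̄ = (1.419 + 1.056) / 2 = 1.238 m/s
q = v̄ × d × w = 1.238 × 0.94 × 0.88 = 1.024 m³/s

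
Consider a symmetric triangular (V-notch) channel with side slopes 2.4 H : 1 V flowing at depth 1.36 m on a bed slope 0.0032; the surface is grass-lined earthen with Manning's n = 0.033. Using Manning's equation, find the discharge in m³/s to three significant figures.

A = z·y² = 2.4×1.36² = 4.439 m²
P = 2y√(1+z²) = 2×1.36×√(1+2.4²) = 7.072 m
R = A/P = 4.439/7.072 = 0.6277 m
Q = (1/n)·A·R^(2/3)·S^(1/2) = (1/0.033) × 4.439 × 0.6277^(2/3) × 0.0032^(1/2) = 5.578 m³/s

5.58 m³/s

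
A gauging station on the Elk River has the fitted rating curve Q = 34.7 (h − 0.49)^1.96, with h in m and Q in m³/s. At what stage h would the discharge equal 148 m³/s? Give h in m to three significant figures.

2.59 m

h − h₀ = (Q/C)^(1/b) = (148/34.7)^(1/1.96) = 2.096 m
h = 0.49 + 2.096 = 2.586 m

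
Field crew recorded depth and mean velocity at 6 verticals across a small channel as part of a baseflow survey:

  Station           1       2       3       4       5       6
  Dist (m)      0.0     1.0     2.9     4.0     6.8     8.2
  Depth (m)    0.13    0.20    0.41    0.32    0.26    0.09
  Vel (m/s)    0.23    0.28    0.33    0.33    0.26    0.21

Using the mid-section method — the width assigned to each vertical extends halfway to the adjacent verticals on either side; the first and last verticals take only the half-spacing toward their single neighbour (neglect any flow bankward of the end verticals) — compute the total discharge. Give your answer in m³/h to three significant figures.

w_1 = (1.0 − 0.0)/2 = 0.5 m; q_1 = 0.23 × 0.13 × 0.5 = 0.01495 m³/s
w_2 = (2.9 − 0.0)/2 = 1.45 m; q_2 = 0.28 × 0.20 × 1.45 = 0.08120 m³/s
w_3 = (4.0 − 1.0)/2 = 1.5 m; q_3 = 0.33 × 0.41 × 1.5 = 0.2030 m³/s
w_4 = (6.8 − 2.9)/2 = 1.95 m; q_4 = 0.33 × 0.32 × 1.95 = 0.2059 m³/s
w_5 = (8.2 − 4.0)/2 = 2.1 m; q_5 = 0.26 × 0.26 × 2.1 = 0.1420 m³/s
w_6 = (8.2 − 6.8)/2 = 0.7 m; q_6 = 0.21 × 0.09 × 0.7 = 0.01323 m³/s
Q = Σ qᵢ = 0.6602 m³/s
= 0.6602 × 3600 = 2377 m³/h

2380 m³/h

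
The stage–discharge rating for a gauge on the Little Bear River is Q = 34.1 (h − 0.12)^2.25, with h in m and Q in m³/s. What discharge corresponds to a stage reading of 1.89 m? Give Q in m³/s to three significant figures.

123 m³/s

Q = 34.1 × (1.89 − 0.12)^2.25 = 34.1 × 1.77^2.25 = 123.2 m³/s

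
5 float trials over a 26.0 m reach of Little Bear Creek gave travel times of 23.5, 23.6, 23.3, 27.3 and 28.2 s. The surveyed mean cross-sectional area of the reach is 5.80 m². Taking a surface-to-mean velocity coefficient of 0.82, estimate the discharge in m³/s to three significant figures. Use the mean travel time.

4.91 m³/s

t̄ = (23.5 + 23.6 + 23.3 + 27.3 + 28.2) / 5 = 25.18 s
v_surface = L / t̄ = 26.0 / 25.18 = 1.033 m/s
v_mean = 0.82 × 1.033 = 0.8467 m/s
Q = A × v_mean = 5.80 × 0.8467 = 4.911 m³/s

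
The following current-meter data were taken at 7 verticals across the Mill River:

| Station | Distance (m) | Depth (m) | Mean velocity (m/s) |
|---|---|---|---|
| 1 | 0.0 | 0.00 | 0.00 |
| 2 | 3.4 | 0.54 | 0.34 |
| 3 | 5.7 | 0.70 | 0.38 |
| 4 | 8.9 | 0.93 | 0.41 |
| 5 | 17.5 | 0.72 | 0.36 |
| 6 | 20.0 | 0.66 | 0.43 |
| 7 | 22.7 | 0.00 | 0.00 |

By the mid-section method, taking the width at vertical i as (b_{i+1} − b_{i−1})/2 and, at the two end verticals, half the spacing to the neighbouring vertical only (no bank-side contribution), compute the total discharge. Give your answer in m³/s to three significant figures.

w_2 = (5.7 − 0.0)/2 = 2.85 m; q_2 = 0.34 × 0.54 × 2.85 = 0.5233 m³/s
w_3 = (8.9 − 3.4)/2 = 2.75 m; q_3 = 0.38 × 0.70 × 2.75 = 0.7315 m³/s
w_4 = (17.5 − 5.7)/2 = 5.9 m; q_4 = 0.41 × 0.93 × 5.9 = 2.250 m³/s
w_5 = (20.0 − 8.9)/2 = 5.55 m; q_5 = 0.36 × 0.72 × 5.55 = 1.439 m³/s
w_6 = (22.7 − 17.5)/2 = 2.6 m; q_6 = 0.43 × 0.66 × 2.6 = 0.7379 m³/s
Stations 1, 7 contribute zero (depth or velocity is 0).
Q = Σ qᵢ = 5.681 m³/s

5.68 m³/s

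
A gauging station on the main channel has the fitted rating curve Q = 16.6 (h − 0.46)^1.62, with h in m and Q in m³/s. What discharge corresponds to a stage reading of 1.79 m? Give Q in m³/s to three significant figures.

26.3 m³/s

Q = 16.6 × (1.79 − 0.46)^1.62 = 16.6 × 1.33^1.62 = 26.35 m³/s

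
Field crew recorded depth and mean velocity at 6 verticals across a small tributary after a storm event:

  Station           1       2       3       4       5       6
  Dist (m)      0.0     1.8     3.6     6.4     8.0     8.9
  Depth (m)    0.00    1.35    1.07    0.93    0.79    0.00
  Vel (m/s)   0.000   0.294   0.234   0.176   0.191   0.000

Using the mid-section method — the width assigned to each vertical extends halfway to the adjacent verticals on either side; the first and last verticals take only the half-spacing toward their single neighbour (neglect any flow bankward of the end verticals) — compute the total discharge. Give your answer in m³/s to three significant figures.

w_2 = (3.6 − 0.0)/2 = 1.8 m; q_2 = 0.294 × 1.35 × 1.8 = 0.7144 m³/s
w_3 = (6.4 − 1.8)/2 = 2.3 m; q_3 = 0.234 × 1.07 × 2.3 = 0.5759 m³/s
w_4 = (8.0 − 3.6)/2 = 2.2 m; q_4 = 0.176 × 0.93 × 2.2 = 0.3601 m³/s
w_5 = (8.9 − 6.4)/2 = 1.25 m; q_5 = 0.191 × 0.79 × 1.25 = 0.1886 m³/s
Stations 1, 6 contribute zero (depth or velocity is 0).
Q = Σ qᵢ = 1.839 m³/s

1.84 m³/s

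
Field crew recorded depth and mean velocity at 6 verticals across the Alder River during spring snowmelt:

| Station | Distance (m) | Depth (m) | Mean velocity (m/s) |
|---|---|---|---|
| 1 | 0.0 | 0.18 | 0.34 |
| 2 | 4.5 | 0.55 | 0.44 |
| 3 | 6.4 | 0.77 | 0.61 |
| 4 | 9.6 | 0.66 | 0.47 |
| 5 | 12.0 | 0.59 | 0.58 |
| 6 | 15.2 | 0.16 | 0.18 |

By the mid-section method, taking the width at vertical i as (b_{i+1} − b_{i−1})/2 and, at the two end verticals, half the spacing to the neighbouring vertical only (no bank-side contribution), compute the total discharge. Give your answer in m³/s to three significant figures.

3.98 m³/s

w_1 = (4.5 − 0.0)/2 = 2.25 m; q_1 = 0.34 × 0.18 × 2.25 = 0.1377 m³/s
w_2 = (6.4 − 0.0)/2 = 3.2 m; q_2 = 0.44 × 0.55 × 3.2 = 0.7744 m³/s
w_3 = (9.6 − 4.5)/2 = 2.55 m; q_3 = 0.61 × 0.77 × 2.55 = 1.198 m³/s
w_4 = (12.0 − 6.4)/2 = 2.8 m; q_4 = 0.47 × 0.66 × 2.8 = 0.8686 m³/s
w_5 = (15.2 − 9.6)/2 = 2.8 m; q_5 = 0.58 × 0.59 × 2.8 = 0.9582 m³/s
w_6 = (15.2 − 12.0)/2 = 1.6 m; q_6 = 0.18 × 0.16 × 1.6 = 0.04608 m³/s
Q = Σ qᵢ = 3.983 m³/s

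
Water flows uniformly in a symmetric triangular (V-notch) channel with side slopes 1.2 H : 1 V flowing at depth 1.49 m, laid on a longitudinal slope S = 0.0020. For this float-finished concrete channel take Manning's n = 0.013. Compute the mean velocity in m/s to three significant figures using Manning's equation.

2.37 m/s

A = z·y² = 1.2×1.49² = 2.664 m²
P = 2y√(1+z²) = 2×1.49×√(1+1.2²) = 4.655 m
R = A/P = 2.664/4.655 = 0.5723 m
Q = (1/n)·A·R^(2/3)·S^(1/2) = (1/0.013) × 2.664 × 0.5723^(2/3) × 0.0020^(1/2) = 6.318 m³/s
V = Q/A = 6.318/2.664 = 2.371 m/s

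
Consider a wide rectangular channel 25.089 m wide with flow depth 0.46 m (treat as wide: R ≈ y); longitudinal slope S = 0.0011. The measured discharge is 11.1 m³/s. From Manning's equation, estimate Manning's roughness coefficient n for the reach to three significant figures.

0.0205

A = b·y = 25.089 × 0.46 = 11.54 m²
Wide channel: R ≈ y = 0.46 m
n = (1/Q)·A·R^(2/3)·S^(1/2) = (1/11.1) × 11.54 × 0.5959 × 0.03317 = 0.02055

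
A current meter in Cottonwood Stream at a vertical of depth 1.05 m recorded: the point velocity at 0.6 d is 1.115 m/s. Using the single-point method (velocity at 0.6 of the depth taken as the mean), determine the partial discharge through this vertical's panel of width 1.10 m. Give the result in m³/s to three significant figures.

1.29 m³/s

v̄ = v₀.₆ = 1.115 m/s
q = v̄ × d × w = 1.115 × 1.05 × 1.10 = 1.288 m³/s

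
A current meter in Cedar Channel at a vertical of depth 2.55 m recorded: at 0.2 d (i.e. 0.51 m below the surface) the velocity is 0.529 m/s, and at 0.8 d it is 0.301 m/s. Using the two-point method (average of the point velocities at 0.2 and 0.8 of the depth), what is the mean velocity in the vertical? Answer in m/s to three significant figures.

0.415 m/s

v̄ = (0.529 + 0.301) / 2 = 0.4150 m/s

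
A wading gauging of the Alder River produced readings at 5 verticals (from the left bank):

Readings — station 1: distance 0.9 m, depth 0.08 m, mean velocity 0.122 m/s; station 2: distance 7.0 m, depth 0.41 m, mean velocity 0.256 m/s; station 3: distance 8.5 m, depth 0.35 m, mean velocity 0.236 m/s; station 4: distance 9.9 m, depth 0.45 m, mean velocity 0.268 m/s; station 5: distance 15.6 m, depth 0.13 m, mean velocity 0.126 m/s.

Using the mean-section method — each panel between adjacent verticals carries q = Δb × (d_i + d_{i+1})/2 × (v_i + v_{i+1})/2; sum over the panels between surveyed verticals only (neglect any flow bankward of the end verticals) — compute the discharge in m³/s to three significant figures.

Panel 1-2: Δb = 6.1 m, d̄ = (0.08+0.41)/2 = 0.245, v̄ = (0.122+0.256)/2 = 0.189 → q = 6.1×0.245×0.189 = 0.2825 m³/s
Panel 2-3: Δb = 1.5 m, d̄ = (0.41+0.35)/2 = 0.38, v̄ = (0.256+0.236)/2 = 0.246 → q = 1.5×0.38×0.246 = 0.1402 m³/s
Panel 3-4: Δb = 1.4 m, d̄ = (0.35+0.45)/2 = 0.4, v̄ = (0.236+0.268)/2 = 0.252 → q = 1.4×0.4×0.252 = 0.1411 m³/s
Panel 4-5: Δb = 5.7 m, d̄ = (0.45+0.13)/2 = 0.29, v̄ = (0.268+0.126)/2 = 0.197 → q = 5.7×0.29×0.197 = 0.3256 m³/s
Q = Σ q = 0.8894 m³/s

0.889 m³/s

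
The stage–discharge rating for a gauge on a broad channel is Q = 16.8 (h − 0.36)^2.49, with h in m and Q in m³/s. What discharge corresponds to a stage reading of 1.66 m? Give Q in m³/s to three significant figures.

32.3 m³/s

Q = 16.8 × (1.66 − 0.36)^2.49 = 16.8 × 1.3^2.49 = 32.29 m³/s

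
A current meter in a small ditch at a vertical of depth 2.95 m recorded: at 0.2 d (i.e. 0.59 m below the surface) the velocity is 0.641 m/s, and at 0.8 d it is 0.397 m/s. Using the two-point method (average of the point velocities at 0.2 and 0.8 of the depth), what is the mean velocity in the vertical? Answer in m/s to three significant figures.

v̄ = (0.641 + 0.397) / 2 = 0.5190 m/s

0.519 m/s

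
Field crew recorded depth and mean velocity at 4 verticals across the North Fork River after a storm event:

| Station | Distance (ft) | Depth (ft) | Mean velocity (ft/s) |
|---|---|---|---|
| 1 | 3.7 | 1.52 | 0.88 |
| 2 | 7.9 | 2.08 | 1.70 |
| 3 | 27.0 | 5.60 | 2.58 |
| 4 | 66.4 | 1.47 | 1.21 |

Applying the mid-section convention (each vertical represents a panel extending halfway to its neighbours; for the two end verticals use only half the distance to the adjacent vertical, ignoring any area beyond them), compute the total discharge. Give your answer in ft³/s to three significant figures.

502 ft³/s

w_1 = (7.9 − 3.7)/2 = 2.1 ft; q_1 = 0.88 × 1.52 × 2.1 = 2.809 ft³/s
w_2 = (27.0 − 3.7)/2 = 11.65 ft; q_2 = 1.70 × 2.08 × 11.65 = 41.19 ft³/s
w_3 = (66.4 − 7.9)/2 = 29.25 ft; q_3 = 2.58 × 5.60 × 29.25 = 422.6 ft³/s
w_4 = (66.4 − 27.0)/2 = 19.7 ft; q_4 = 1.21 × 1.47 × 19.7 = 35.04 ft³/s
Q = Σ qᵢ = 501.6 ft³/s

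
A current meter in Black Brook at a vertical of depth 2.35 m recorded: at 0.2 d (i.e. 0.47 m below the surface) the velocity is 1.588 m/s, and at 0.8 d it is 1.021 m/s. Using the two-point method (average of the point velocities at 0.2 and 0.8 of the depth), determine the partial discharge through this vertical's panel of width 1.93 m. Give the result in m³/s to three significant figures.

v̄ = (1.588 + 1.021) / 2 = 1.305 m/s
q = v̄ × d × w = 1.305 × 2.35 × 1.93 = 5.917 m³/s

5.92 m³/s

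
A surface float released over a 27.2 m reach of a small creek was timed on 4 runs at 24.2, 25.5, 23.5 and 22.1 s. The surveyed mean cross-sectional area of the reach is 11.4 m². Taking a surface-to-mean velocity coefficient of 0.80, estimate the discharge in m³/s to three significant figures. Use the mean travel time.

10.4 m³/s

t̄ = (24.2 + 25.5 + 23.5 + 22.1) / 4 = 23.825 s
v_surface = L / t̄ = 27.2 / 23.825 = 1.142 m/s
v_mean = 0.80 × 1.142 = 0.9133 m/s
Q = A × v_mean = 11.4 × 0.9133 = 10.41 m³/s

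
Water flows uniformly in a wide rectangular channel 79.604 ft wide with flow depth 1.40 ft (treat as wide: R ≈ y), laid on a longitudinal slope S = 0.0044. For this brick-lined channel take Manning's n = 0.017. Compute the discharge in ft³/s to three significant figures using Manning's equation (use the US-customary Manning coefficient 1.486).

809 ft³/s

A = b·y = 79.604 × 1.40 = 111.4 ft²
Wide channel: R ≈ y = 1.40 ft
Q = (1.486/n)·A·R^(2/3)·S^(1/2) = (1.486/0.017) × 111.4 × 1.400^(2/3) × 0.0044^(1/2) = 808.7 ft³/s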